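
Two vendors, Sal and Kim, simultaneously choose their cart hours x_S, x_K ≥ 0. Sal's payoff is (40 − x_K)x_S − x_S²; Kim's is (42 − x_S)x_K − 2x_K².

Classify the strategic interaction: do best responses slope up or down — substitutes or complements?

Expanding Sal's payoff: 40x_S − x_Kx_S − x_S².
∂π/∂x_S = 40 − x_K − 2x_S = 0, so x_S = 20 − 0.5x_K.
The best-response slope dx_S/dx_K = −0.5 < 0: the reaction function is downward-sloping, so the choices are strategic substitutes.

strategic substitutes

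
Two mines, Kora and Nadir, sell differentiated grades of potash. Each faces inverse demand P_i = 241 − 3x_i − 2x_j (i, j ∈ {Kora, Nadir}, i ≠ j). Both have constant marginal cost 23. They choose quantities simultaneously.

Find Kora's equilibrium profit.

Mine Kora's profit: π = x_{Kora}(241 − 3x_{Kora} − 2x_{Nadir}) − 23x_{Kora}.
∂π/∂x_{Kora} = 218 − 6x_{Kora} − 2x_{Nadir} = 0 ⇒ x_{Kora} = 109/3 − (1/3)x_{Nadir}.
By symmetry x_{Nadir} = x_{Kora}; substituting into the reaction function, (4/3)x_{Kora} = 109/3 and x_{Kora} = 27.25.
P_{Kora} = 241 − 3·27.25 − 2·27.25 = 104.75.
Profit = (104.75 − 23)·27.25 = 2227.6875.

2227.6875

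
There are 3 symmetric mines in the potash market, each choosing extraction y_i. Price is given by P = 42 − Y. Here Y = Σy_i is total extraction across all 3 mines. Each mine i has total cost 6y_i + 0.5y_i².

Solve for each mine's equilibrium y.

7.2

A representative mine's profit is π_i = y_i(42 − Y) − 6y_i − 0.5y_i², with Y = y_i + Σ_{j≠i} y_j.
First-order condition: 36 − 3y_i − Σ_{j≠i} y_j = 0.
In a symmetric equilibrium every mine chooses the same y, so Σ_{j≠i} y_j = 2y. The condition becomes 36 − 5y = 0, giving y = 36/5 = 7.2.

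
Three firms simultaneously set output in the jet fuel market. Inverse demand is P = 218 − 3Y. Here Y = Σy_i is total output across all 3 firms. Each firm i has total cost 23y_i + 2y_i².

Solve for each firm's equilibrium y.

12.1875

A representative firm's profit is π_i = y_i(218 − 3Y) − 23y_i − 2y_i², with Y = y_i + Σ_{j≠i} y_j.
First-order condition: 195 − 10y_i − 3Σ_{j≠i} y_j = 0.
Imposing symmetry (y_j = y for all j) turns Σ_{j≠i} y_j into 2y, so 195 = 16y and y = 12.1875.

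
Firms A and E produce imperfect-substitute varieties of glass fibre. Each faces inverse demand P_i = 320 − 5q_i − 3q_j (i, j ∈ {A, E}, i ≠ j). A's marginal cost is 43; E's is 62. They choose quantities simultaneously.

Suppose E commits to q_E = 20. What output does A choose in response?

21.7

Firm A's profit: π = q_A(320 − 5q_A − 3q_E) − 43q_A.
∂π/∂q_A = 277 − 10q_A − 3q_E = 0 ⇒ q_A = 27.7 − 0.3q_E.
At q_E = 20: q_A = 27.7 − 0.3·20 = 21.7.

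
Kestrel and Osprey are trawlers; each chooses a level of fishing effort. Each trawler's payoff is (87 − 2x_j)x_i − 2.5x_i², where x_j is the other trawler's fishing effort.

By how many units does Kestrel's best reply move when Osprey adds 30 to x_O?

Kestrel's payoff is (87 − 2x_O)x_K − 2.5x_K².
∂π/∂x_K = 87 − 2x_O − 5x_K = 0, so x_K = 17.4 − 0.4x_O.
The reaction-function slope is −0.4, so a 30-unit rise in x_O moves x_K by −0.4 × 30 = −12. Kestrel's best response falls — the actions are strategic substitutes.

-12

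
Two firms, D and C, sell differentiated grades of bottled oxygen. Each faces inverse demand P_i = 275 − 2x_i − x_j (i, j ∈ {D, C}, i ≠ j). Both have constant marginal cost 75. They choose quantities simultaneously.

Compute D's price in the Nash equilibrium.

155

Firm D's profit: π = x_D(275 − 2x_D − x_C) − 75x_D.
∂π/∂x_D = 200 − 4x_D − x_C = 0 ⇒ x_D = 50 − 0.25x_C.
The game is symmetric, so in equilibrium x_C = x_D: the reaction function gives 1.25x_D = 50, hence x_D = 40.
P_D = 275 − 2·40 − 40 = 155.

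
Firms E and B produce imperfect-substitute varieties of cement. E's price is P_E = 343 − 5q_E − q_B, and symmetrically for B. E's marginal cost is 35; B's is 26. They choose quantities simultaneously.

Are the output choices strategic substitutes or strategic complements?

Firm E's profit: π = q_E(343 − 5q_E − q_B) − 35q_E.
∂π/∂q_E = 308 − 10q_E − q_B = 0 ⇒ q_E = 30.8 − 0.1q_B.
The best-response slope dq_E/dq_B = −0.1 < 0: the reaction function is downward-sloping, so the choices are strategic substitutes.

strategic substitutes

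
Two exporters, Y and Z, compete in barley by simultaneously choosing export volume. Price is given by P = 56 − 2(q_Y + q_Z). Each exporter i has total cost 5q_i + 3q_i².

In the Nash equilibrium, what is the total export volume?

8.5

Exporter Y's profit: π = q_Y(56 − 2(q_Y + q_Z)) − 5q_Y − 3q_Y².
∂π/∂q_Y = 51 − 10q_Y − 2q_Z = 0, so q_Y = 5.1 − 0.2q_Z.
Setting q_Y = q_Z in the reaction function: q_Y = 5.1 − 0.2q_Y, so q_Y = 5.1 / 1.2 = 4.25.
Total export volume: 4.25 + 4.25 = 8.5.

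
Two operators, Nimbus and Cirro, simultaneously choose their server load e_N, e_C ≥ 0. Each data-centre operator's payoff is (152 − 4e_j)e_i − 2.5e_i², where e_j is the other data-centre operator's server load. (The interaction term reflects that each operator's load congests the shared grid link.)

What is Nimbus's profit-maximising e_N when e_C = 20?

Nimbus's payoff is (152 − 4e_C)e_N − 2.5e_N².
∂π/∂e_N = 152 − 4e_C − 5e_N = 0, so e_N = 30.4 − 0.8e_C.
At e_C = 20: e_N = 30.4 − 0.8·20 = 14.4.

14.4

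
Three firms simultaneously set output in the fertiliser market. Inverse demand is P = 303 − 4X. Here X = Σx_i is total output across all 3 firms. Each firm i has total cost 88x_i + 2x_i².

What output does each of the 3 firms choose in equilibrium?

10.75

A representative firm's profit is π_i = x_i(303 − 4X) − 88x_i − 2x_i², with X = x_i + Σ_{j≠i} x_j.
First-order condition: 215 − 12x_i − 4Σ_{j≠i} x_j = 0.
In a symmetric equilibrium every firm chooses the same x, so Σ_{j≠i} x_j = 2x. The condition becomes 215 − 20x = 0, giving x = 215/20 = 10.75.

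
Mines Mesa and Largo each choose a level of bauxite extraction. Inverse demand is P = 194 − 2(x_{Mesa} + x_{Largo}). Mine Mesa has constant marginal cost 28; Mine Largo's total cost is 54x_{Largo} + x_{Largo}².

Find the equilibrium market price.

Mine Mesa's profit: π = x_{Mesa}(194 − 2(x_{Mesa} + x_{Largo})) − 28x_{Mesa}.
∂π/∂x_{Mesa} = 166 − 4x_{Mesa} − 2x_{Largo} = 0, so x_{Mesa} = 41.5 − 0.5x_{Largo}.
For Largo: ∂π/∂x_{Largo} = 140 − 6x_{Largo} − 2x_{Mesa} = 0 ⇒ x_{Largo} = 70/3 − (1/3)x_{Mesa}.
Substituting the second reaction function into the first: x_{Mesa} = 41.5 − 0.5(70/3 − (1/3)x_{Mesa}), which gives (5/6)x_{Mesa} = 179/6 ⇒ x_{Mesa} = 35.8.
Then x_{Largo} = 70/3 − (1/3)·35.8 = 11.4.
Equilibrium price: P = 194 − 2·47.2 = 99.6.

99.6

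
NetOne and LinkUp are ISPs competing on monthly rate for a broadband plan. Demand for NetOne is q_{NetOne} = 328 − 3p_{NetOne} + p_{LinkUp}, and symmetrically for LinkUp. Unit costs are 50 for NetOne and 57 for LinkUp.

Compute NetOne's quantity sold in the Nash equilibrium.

138.6

NetOne's profit: π = (p_{NetOne} − 50)(328 − 3p_{NetOne} + p_{LinkUp}).
∂π/∂p_{NetOne} = 478 − 6p_{NetOne} + p_{LinkUp} = 0 ⇒ p_{NetOne} = 239/3 + (1/6)p_{LinkUp}.
Similarly p_{LinkUp} = 499/6 + (1/6)p_{NetOne}.
Plugging p_{LinkUp} into NetOne's best response: p_{NetOne} = 239/3 + (1/6)(499/6 + (1/6)p_{NetOne}) ⇒ (35/36)p_{NetOne} = 3367/36, so p_{NetOne} = 96.2.
Then p_{LinkUp} = 499/6 + (1/6)·96.2 = 99.2.
q_{NetOne} = 328 − 3·96.2 + 99.2 = 138.6.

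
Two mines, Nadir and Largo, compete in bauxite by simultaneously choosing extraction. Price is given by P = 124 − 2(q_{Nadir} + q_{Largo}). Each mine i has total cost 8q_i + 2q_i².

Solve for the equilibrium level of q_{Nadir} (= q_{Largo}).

11.6

Mine Nadir's profit: π = q_{Nadir}(124 − 2(q_{Nadir} + q_{Largo})) − 8q_{Nadir} − 2q_{Nadir}².
∂π/∂q_{Nadir} = 116 − 8q_{Nadir} − 2q_{Largo} = 0, so q_{Nadir} = 14.5 − 0.25q_{Largo}.
By symmetry q_{Largo} = q_{Nadir}; substituting into the reaction function, 1.25q_{Nadir} = 14.5 and q_{Nadir} = 11.6.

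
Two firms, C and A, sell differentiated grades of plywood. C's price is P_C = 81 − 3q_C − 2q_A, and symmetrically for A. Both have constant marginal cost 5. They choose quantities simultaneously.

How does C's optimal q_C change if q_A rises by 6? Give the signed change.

Firm C's profit: π = q_C(81 − 3q_C − 2q_A) − 5q_C.
∂π/∂q_C = 76 − 6q_C − 2q_A = 0 ⇒ q_C = 38/3 − (1/3)q_A.
The reaction-function slope is −1/3, so a 6-unit rise in q_A moves q_C by −1/3 × 6 = −2. C's best response falls — the actions are strategic substitutes.

-2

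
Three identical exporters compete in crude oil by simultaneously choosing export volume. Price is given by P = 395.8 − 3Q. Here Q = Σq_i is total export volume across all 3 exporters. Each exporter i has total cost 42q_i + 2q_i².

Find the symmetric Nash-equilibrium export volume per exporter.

22.1125

A representative exporter's profit is π_i = q_i(395.8 − 3Q) − 42q_i − 2q_i², with Q = q_i + Σ_{j≠i} q_j.
First-order condition: 353.8 − 10q_i − 3Σ_{j≠i} q_j = 0.
With identical exporters, set every q_j = q: then 353.8 − 10q − 6q = 0, i.e. q = 353.8/16 = 22.1125.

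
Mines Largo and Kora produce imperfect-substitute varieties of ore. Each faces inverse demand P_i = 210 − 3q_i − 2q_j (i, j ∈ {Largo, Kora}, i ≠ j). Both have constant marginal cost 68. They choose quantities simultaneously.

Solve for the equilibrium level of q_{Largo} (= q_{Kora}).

17.75

Mine Largo's profit: π = q_{Largo}(210 − 3q_{Largo} − 2q_{Kora}) − 68q_{Largo}.
∂π/∂q_{Largo} = 142 − 6q_{Largo} − 2q_{Kora} = 0 ⇒ q_{Largo} = 71/3 − (1/3)q_{Kora}.
By symmetry q_{Kora} = q_{Largo}; substituting into the reaction function, (4/3)q_{Largo} = 71/3 and q_{Largo} = 17.75.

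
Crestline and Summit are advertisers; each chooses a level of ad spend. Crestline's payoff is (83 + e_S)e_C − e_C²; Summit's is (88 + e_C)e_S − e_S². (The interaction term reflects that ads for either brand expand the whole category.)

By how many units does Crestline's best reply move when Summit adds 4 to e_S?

2

Expanding Crestline's payoff: 83e_C + e_Se_C − e_C².
∂π/∂e_C = 83 + e_S − 2e_C = 0, so e_C = 41.5 + 0.5e_S.
The reaction-function slope is 0.5, so a 4-unit rise in e_S moves e_C by 0.5 × 4 = 2. Crestline's best response rises — the actions are strategic complements.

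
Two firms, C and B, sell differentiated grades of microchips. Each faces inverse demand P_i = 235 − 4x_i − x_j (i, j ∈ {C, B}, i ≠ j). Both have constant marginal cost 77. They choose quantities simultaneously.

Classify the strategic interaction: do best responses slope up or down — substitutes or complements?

Firm C's profit: π = x_C(235 − 4x_C − x_B) − 77x_C.
∂π/∂x_C = 158 − 8x_C − x_B = 0 ⇒ x_C = 19.75 − 0.125x_B.
The best-response slope dx_C/dx_B = −0.125 < 0: the reaction function is downward-sloping, so the choices are strategic substitutes.

strategic substitutes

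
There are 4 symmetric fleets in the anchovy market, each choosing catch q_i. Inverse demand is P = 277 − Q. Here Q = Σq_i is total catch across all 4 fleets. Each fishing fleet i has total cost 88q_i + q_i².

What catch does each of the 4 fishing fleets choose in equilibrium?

A representative fishing fleet's profit is π_i = q_i(277 − Q) − 88q_i − q_i², with Q = q_i + Σ_{j≠i} q_j.
First-order condition: 189 − 4q_i − Σ_{j≠i} q_j = 0.
Imposing symmetry (q_j = q for all j) turns Σ_{j≠i} q_j into 3q, so 189 = 7q and q = 27.

27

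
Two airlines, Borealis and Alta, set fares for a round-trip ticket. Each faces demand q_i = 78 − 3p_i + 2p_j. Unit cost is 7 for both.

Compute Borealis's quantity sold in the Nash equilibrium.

53.25

Borealis's profit: π = (p_{Borealis} − 7)(78 − 3p_{Borealis} + 2p_{Alta}).
∂π/∂p_{Borealis} = 99 − 6p_{Borealis} + 2p_{Alta} = 0 ⇒ p_{Borealis} = 16.5 + (1/3)p_{Alta}.
Setting p_{Borealis} = p_{Alta} in the reaction function: p_{Borealis} = 16.5 + (1/3)p_{Borealis}, so p_{Borealis} = 16.5 / (2/3) = 24.75.
q_{Borealis} = 78 − 3·24.75 + 2·24.75 = 53.25.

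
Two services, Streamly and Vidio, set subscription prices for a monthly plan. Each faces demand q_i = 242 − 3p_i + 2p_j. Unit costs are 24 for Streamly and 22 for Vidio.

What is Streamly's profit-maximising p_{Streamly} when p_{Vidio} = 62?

Streamly's profit: π = (p_{Streamly} − 24)(242 − 3p_{Streamly} + 2p_{Vidio}).
∂π/∂p_{Streamly} = 314 − 6p_{Streamly} + 2p_{Vidio} = 0 ⇒ p_{Streamly} = 157/3 + (1/3)p_{Vidio}.
At p_{Vidio} = 62: p_{Streamly} = 157/3 + (1/3)·62 = 73.

73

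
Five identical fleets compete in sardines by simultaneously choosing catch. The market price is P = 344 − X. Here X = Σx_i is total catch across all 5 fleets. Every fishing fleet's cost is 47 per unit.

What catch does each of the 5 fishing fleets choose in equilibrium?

49.5

A representative fishing fleet's profit is π_i = x_i(344 − X) − 47x_i, with X = x_i + Σ_{j≠i} x_j.
First-order condition: 297 − 2x_i − Σ_{j≠i} x_j = 0.
Imposing symmetry (x_j = x for all j) turns Σ_{j≠i} x_j into 4x, so 297 = 6x and x = 49.5.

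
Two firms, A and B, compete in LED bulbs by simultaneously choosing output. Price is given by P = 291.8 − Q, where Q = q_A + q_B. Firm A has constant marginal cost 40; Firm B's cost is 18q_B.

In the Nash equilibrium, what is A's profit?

Firm A's profit: π = q_A(291.8 − (q_A + q_B)) − 40q_A.
∂π/∂q_A = 251.8 − 2q_A − q_B = 0, so q_A = 125.9 − 0.5q_B.
By the same steps for B: q_B = 136.9 − 0.5q_A.
Plugging q_B into A's best response: q_A = 125.9 − 0.5(136.9 − 0.5q_A) ⇒ 0.75q_A = 57.45, so q_A = 76.6.
Then q_B = 136.9 − 0.5·76.6 = 98.6.
Price P = 291.8 − 175.2 = 116.6.
A's profit: (116.6 − 40)·76.6 = 5867.56.

5867.56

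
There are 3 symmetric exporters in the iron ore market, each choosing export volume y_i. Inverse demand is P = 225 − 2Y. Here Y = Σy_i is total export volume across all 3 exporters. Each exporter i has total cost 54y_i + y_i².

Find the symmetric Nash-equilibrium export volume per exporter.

A representative exporter's profit is π_i = y_i(225 − 2Y) − 54y_i − y_i², with Y = y_i + Σ_{j≠i} y_j.
First-order condition: 171 − 6y_i − 2Σ_{j≠i} y_j = 0.
With identical exporters, set every y_j = y: then 171 − 6y − 4y = 0, i.e. y = 171/10 = 17.1.

17.1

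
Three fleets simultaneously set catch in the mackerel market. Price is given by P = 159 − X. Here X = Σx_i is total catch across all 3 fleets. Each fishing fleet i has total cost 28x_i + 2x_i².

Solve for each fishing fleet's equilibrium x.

16.375

A representative fishing fleet's profit is π_i = x_i(159 − X) − 28x_i − 2x_i², with X = x_i + Σ_{j≠i} x_j.
First-order condition: 131 − 6x_i − Σ_{j≠i} x_j = 0.
In a symmetric equilibrium every fishing fleet chooses the same x, so Σ_{j≠i} x_j = 2x. The condition becomes 131 − 8x = 0, giving x = 131/8 = 16.375.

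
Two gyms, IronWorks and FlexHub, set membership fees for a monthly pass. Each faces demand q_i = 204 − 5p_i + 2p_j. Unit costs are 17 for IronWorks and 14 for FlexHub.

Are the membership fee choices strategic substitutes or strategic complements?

strategic complements

IronWorks's profit: π = (p_{IronWorks} − 17)(204 − 5p_{IronWorks} + 2p_{FlexHub}).
∂π/∂p_{IronWorks} = 289 − 10p_{IronWorks} + 2p_{FlexHub} = 0 ⇒ p_{IronWorks} = 28.9 + 0.2p_{FlexHub}.
The best-response slope dp_{IronWorks}/dp_{FlexHub} = 0.2 > 0: the reaction function is upward-sloping, so the choices are strategic complements.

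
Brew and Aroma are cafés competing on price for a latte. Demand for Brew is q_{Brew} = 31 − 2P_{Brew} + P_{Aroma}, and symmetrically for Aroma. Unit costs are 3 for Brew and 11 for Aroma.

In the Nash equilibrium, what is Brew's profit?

Brew's profit: π = (P_{Brew} − 3)(31 − 2P_{Brew} + P_{Aroma}).
∂π/∂P_{Brew} = 37 − 4P_{Brew} + P_{Aroma} = 0 ⇒ P_{Brew} = 9.25 + 0.25P_{Aroma}.
Similarly P_{Aroma} = 13.25 + 0.25P_{Brew}.
Solving the two reaction functions simultaneously: (1 − (0.25)(0.25))P_{Brew} = 9.25 + 0.25·13.25, so 0.9375P_{Brew} = 12.5625 and P_{Brew} = 13.4.
Then P_{Aroma} = 13.25 + 0.25·13.4 = 16.6.
q_{Brew} = 31 − 2·13.4 + 16.6 = 20.8.
Profit = (13.4 − 3)·20.8 = 216.32.

216.32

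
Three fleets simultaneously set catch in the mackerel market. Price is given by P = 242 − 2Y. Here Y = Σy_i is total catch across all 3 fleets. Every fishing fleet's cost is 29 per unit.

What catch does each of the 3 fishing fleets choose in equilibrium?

26.625

A representative fishing fleet's profit is π_i = y_i(242 − 2Y) − 29y_i, with Y = y_i + Σ_{j≠i} y_j.
First-order condition: 213 − 4y_i − 2Σ_{j≠i} y_j = 0.
With identical fishing fleets, set every y_j = y: then 213 − 4y − 4y = 0, i.e. y = 213/8 = 26.625.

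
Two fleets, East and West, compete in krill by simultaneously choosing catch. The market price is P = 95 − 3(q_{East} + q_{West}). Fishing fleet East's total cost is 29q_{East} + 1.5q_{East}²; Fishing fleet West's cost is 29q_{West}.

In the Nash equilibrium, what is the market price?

55.4

Fishing fleet East's profit: π = q_{East}(95 − 3(q_{East} + q_{West})) − 29q_{East} − 1.5q_{East}².
∂π/∂q_{East} = 66 − 9q_{East} − 3q_{West} = 0, so q_{East} = 22/3 − (1/3)q_{West}.
For West: ∂π/∂q_{West} = 66 − 6q_{West} − 3q_{East} = 0 ⇒ q_{West} = 11 − 0.5q_{East}.
Substituting the second reaction function into the first: q_{East} = 22/3 − (1/3)(11 − 0.5q_{East}), which gives (5/6)q_{East} = 11/3 ⇒ q_{East} = 4.4.
Then q_{West} = 11 − 0.5·4.4 = 8.8.
Equilibrium price: P = 95 − 3·13.2 = 55.4.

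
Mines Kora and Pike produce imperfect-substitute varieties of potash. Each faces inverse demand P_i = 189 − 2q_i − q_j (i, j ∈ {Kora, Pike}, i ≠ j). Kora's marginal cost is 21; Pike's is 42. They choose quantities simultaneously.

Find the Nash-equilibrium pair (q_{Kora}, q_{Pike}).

Mine Kora's profit: π = q_{Kora}(189 − 2q_{Kora} − q_{Pike}) − 21q_{Kora}.
∂π/∂q_{Kora} = 168 − 4q_{Kora} − q_{Pike} = 0 ⇒ q_{Kora} = 42 − 0.25q_{Pike}.
Similarly q_{Pike} = 36.75 − 0.25q_{Kora}.
Plugging q_{Pike} into Kora's best response: q_{Kora} = 42 − 0.25(36.75 − 0.25q_{Kora}) ⇒ 0.9375q_{Kora} = 32.8125, so q_{Kora} = 35.
Then q_{Pike} = 36.75 − 0.25·35 = 28.

35, 28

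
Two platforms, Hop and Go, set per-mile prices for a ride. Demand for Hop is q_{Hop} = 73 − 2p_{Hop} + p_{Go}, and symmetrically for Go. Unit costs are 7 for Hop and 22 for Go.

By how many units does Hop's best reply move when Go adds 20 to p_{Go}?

Hop's profit: π = (p_{Hop} − 7)(73 − 2p_{Hop} + p_{Go}).
∂π/∂p_{Hop} = 87 − 4p_{Hop} + p_{Go} = 0 ⇒ p_{Hop} = 21.75 + 0.25p_{Go}.
The reaction-function slope is 0.25, so a 20-unit rise in p_{Go} moves p_{Hop} by 0.25 × 20 = 5. Hop's best response rises — the actions are strategic complements.

5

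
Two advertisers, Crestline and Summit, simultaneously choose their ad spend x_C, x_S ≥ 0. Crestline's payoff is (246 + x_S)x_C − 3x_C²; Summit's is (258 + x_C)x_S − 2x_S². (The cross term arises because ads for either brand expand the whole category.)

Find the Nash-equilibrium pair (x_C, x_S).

54, 78

Expanding Crestline's payoff: 246x_C + x_Sx_C − 3x_C².
∂π/∂x_C = 246 + x_S − 6x_C = 0, so x_C = 41 + (1/6)x_S.
Likewise for Summit: x_S = 64.5 + 0.25x_C.
Substituting the second reaction function into the first: x_C = 41 + (1/6)(64.5 + 0.25x_C), which gives (23/24)x_C = 51.75 ⇒ x_C = 54.
Then x_S = 64.5 + 0.25·54 = 78.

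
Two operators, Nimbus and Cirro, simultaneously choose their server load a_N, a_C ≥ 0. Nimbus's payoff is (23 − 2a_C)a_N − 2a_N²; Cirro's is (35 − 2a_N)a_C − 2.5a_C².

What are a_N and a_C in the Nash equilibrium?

Expanding Nimbus's payoff: 23a_N − 2a_Ca_N − 2a_N².
∂π/∂a_N = 23 − 2a_C − 4a_N = 0, so a_N = 5.75 − 0.5a_C.
Likewise for Cirro: a_C = 7 − 0.4a_N.
Plugging a_C into Nimbus's best response: a_N = 5.75 − 0.5(7 − 0.4a_N) ⇒ 0.8a_N = 2.25, so a_N = 2.8125.
Then a_C = 7 − 0.4·2.8125 = 5.875.

2.8125, 5.875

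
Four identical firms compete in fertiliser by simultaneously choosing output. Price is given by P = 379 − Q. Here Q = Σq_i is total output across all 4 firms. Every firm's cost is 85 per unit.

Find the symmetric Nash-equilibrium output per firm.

58.8

A representative firm's profit is π_i = q_i(379 − Q) − 85q_i, with Q = q_i + Σ_{j≠i} q_j.
First-order condition: 294 − 2q_i − Σ_{j≠i} q_j = 0.
With identical firms, set every q_j = q: then 294 − 2q − 3q = 0, i.e. q = 294/5 = 58.8.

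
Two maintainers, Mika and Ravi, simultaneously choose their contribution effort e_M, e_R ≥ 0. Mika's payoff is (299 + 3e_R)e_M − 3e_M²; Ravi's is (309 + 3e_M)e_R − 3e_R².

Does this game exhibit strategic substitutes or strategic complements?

strategic complements

Expanding Mika's payoff: 299e_M + 3e_Re_M − 3e_M².
∂π/∂e_M = 299 + 3e_R − 6e_M = 0, so e_M = 299/6 + 0.5e_R.
The best-response slope de_M/de_R = 0.5 > 0: the reaction function is upward-sloping, so the choices are strategic complements.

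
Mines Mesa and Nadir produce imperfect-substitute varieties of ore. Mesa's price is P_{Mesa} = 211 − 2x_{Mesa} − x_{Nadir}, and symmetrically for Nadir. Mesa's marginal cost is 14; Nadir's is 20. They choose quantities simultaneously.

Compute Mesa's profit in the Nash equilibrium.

3168.08

Mine Mesa's profit: π = x_{Mesa}(211 − 2x_{Mesa} − x_{Nadir}) − 14x_{Mesa}.
∂π/∂x_{Mesa} = 197 − 4x_{Mesa} − x_{Nadir} = 0 ⇒ x_{Mesa} = 49.25 − 0.25x_{Nadir}.
Similarly x_{Nadir} = 47.75 − 0.25x_{Mesa}.
Substituting the second reaction function into the first: x_{Mesa} = 49.25 − 0.25(47.75 − 0.25x_{Mesa}), which gives 0.9375x_{Mesa} = 37.3125 ⇒ x_{Mesa} = 39.8.
Then x_{Nadir} = 47.75 − 0.25·39.8 = 37.8.
P_{Mesa} = 211 − 2·39.8 − 37.8 = 93.6.
Profit = (93.6 − 14)·39.8 = 3168.08.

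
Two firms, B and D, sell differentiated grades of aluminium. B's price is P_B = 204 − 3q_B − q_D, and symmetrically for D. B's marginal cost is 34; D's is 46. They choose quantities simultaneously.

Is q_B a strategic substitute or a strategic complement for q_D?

Firm B's profit: π = q_B(204 − 3q_B − q_D) − 34q_B.
∂π/∂q_B = 170 − 6q_B − q_D = 0 ⇒ q_B = 85/3 − (1/6)q_D.
The best-response slope dq_B/dq_D = −1/6 < 0: the reaction function is downward-sloping, so the choices are strategic substitutes.

strategic substitutes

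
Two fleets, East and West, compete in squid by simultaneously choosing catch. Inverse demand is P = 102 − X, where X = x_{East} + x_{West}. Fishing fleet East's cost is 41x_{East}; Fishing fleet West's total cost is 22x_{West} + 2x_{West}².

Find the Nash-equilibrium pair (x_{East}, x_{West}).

26, 9

Fishing fleet East's profit: π = x_{East}(102 − (x_{East} + x_{West})) − 41x_{East}.
∂π/∂x_{East} = 61 − 2x_{East} − x_{West} = 0, so x_{East} = 30.5 − 0.5x_{West}.
For West: ∂π/∂x_{West} = 80 − 6x_{West} − x_{East} = 0 ⇒ x_{West} = 40/3 − (1/6)x_{East}.
Substituting the second reaction function into the first: x_{East} = 30.5 − 0.5(40/3 − (1/6)x_{East}), which gives (11/12)x_{East} = 143/6 ⇒ x_{East} = 26.
Then x_{West} = 40/3 − (1/6)·26 = 9.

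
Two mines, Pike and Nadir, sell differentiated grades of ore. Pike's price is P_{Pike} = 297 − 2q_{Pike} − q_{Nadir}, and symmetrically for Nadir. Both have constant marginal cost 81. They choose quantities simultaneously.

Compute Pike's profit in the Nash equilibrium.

3732.48

Mine Pike's profit: π = q_{Pike}(297 − 2q_{Pike} − q_{Nadir}) − 81q_{Pike}.
∂π/∂q_{Pike} = 216 − 4q_{Pike} − q_{Nadir} = 0 ⇒ q_{Pike} = 54 − 0.25q_{Nadir}.
The game is symmetric, so in equilibrium q_{Nadir} = q_{Pike}: the reaction function gives 1.25q_{Pike} = 54, hence q_{Pike} = 43.2.
P_{Pike} = 297 − 2·43.2 − 43.2 = 167.4.
Profit = (167.4 − 81)·43.2 = 3732.48.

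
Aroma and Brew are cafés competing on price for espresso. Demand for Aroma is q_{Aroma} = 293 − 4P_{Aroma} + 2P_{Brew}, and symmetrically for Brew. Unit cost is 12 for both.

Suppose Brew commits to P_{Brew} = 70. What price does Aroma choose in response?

Aroma's profit: π = (P_{Aroma} − 12)(293 − 4P_{Aroma} + 2P_{Brew}).
∂π/∂P_{Aroma} = 341 − 8P_{Aroma} + 2P_{Brew} = 0 ⇒ P_{Aroma} = 42.625 + 0.25P_{Brew}.
At P_{Brew} = 70: P_{Aroma} = 42.625 + 0.25·70 = 60.125.

60.125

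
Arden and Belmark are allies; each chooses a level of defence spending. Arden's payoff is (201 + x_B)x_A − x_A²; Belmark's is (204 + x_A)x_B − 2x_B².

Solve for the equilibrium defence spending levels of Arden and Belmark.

144, 87

Expanding Arden's payoff: 201x_A + x_Bx_A − x_A².
∂π/∂x_A = 201 + x_B − 2x_A = 0, so x_A = 100.5 + 0.5x_B.
Likewise for Belmark: x_B = 51 + 0.25x_A.
Substituting the second reaction function into the first: x_A = 100.5 + 0.5(51 + 0.25x_A), which gives 0.875x_A = 126 ⇒ x_A = 144.
Then x_B = 51 + 0.25·144 = 87.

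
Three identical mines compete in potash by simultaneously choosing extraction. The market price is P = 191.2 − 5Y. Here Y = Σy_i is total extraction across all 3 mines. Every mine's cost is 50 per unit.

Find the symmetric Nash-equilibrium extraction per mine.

A representative mine's profit is π_i = y_i(191.2 − 5Y) − 50y_i, with Y = y_i + Σ_{j≠i} y_j.
First-order condition: 141.2 − 10y_i − 5Σ_{j≠i} y_j = 0.
In a symmetric equilibrium every mine chooses the same y, so Σ_{j≠i} y_j = 2y. The condition becomes 141.2 − 20y = 0, giving y = 141.2/20 = 7.06.

7.06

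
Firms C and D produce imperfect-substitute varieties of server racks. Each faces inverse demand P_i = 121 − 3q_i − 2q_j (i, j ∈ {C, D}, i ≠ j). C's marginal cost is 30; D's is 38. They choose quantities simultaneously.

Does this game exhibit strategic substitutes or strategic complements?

strategic substitutes

Firm C's profit: π = q_C(121 − 3q_C − 2q_D) − 30q_C.
∂π/∂q_C = 91 − 6q_C − 2q_D = 0 ⇒ q_C = 91/6 − (1/3)q_D.
The best-response slope dq_C/dq_D = −1/3 < 0: the reaction function is downward-sloping, so the choices are strategic substitutes.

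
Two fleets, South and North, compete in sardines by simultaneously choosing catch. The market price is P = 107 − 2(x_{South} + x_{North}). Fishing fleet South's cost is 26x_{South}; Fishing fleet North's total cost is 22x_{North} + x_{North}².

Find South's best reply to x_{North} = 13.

Fishing fleet South's profit: π = x_{South}(107 − 2(x_{South} + x_{North})) − 26x_{South}.
∂π/∂x_{South} = 81 − 4x_{South} − 2x_{North} = 0, so x_{South} = 20.25 − 0.5x_{North}.
At x_{North} = 13: x_{South} = 20.25 − 0.5·13 = 13.75.

13.75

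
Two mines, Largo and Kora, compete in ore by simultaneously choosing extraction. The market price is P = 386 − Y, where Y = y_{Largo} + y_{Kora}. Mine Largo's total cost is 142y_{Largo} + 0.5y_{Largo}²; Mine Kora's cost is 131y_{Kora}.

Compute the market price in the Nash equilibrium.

Mine Largo's profit: π = y_{Largo}(386 − (y_{Largo} + y_{Kora})) − 142y_{Largo} − 0.5y_{Largo}².
∂π/∂y_{Largo} = 244 − 3y_{Largo} − y_{Kora} = 0, so y_{Largo} = 244/3 − (1/3)y_{Kora}.
For Kora: ∂π/∂y_{Kora} = 255 − 2y_{Kora} − y_{Largo} = 0 ⇒ y_{Kora} = 127.5 − 0.5y_{Largo}.
Solving the two reaction functions simultaneously: (1 − (−1/3)(−0.5))y_{Largo} = 244/3 − (1/3)·127.5, so (5/6)y_{Largo} = 233/6 and y_{Largo} = 46.6.
Then y_{Kora} = 127.5 − 0.5·46.6 = 104.2.
Equilibrium price: P = 386 − 150.8 = 235.2.

235.2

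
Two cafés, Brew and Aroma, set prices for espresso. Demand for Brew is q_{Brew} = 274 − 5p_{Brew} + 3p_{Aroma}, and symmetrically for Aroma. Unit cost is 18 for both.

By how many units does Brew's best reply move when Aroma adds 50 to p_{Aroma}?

Brew's profit: π = (p_{Brew} − 18)(274 − 5p_{Brew} + 3p_{Aroma}).
∂π/∂p_{Brew} = 364 − 10p_{Brew} + 3p_{Aroma} = 0 ⇒ p_{Brew} = 36.4 + 0.3p_{Aroma}.
The reaction-function slope is 0.3, so a 50-unit rise in p_{Aroma} moves p_{Brew} by 0.3 × 50 = 15. Brew's best response rises — the actions are strategic complements.

15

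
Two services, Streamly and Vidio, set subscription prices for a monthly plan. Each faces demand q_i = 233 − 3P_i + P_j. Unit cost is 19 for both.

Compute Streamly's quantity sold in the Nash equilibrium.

Streamly's profit: π = (P_{Streamly} − 19)(233 − 3P_{Streamly} + P_{Vidio}).
∂π/∂P_{Streamly} = 290 − 6P_{Streamly} + P_{Vidio} = 0 ⇒ P_{Streamly} = 145/3 + (1/6)P_{Vidio}.
Setting P_{Streamly} = P_{Vidio} in the reaction function: P_{Streamly} = 145/3 + (1/6)P_{Streamly}, so P_{Streamly} = (145/3) / (5/6) = 58.
q_{Streamly} = 233 − 3·58 + 58 = 117.

117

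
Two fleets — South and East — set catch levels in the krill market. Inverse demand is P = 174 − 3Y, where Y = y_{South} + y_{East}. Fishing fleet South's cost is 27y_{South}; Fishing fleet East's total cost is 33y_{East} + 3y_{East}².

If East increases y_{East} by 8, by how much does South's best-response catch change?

-4

Fishing fleet South's profit: π = y_{South}(174 − 3(y_{South} + y_{East})) − 27y_{South}.
∂π/∂y_{South} = 147 − 6y_{South} − 3y_{East} = 0, so y_{South} = 24.5 − 0.5y_{East}.
The reaction-function slope is −0.5, so an 8-unit rise in y_{East} moves y_{South} by −0.5 × 8 = −4. South's best response falls — the actions are strategic substitutes.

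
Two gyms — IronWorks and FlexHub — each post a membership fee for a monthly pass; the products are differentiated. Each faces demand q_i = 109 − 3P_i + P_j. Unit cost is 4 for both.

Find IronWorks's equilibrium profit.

IronWorks's profit: π = (P_{IronWorks} − 4)(109 − 3P_{IronWorks} + P_{FlexHub}).
∂π/∂P_{IronWorks} = 121 − 6P_{IronWorks} + P_{FlexHub} = 0 ⇒ P_{IronWorks} = 121/6 + (1/6)P_{FlexHub}.
Setting P_{IronWorks} = P_{FlexHub} in the reaction function: P_{IronWorks} = 121/6 + (1/6)P_{IronWorks}, so P_{IronWorks} = (121/6) / (5/6) = 24.2.
q_{IronWorks} = 109 − 3·24.2 + 24.2 = 60.6.
Profit = (24.2 − 4)·60.6 = 1224.12.

1224.12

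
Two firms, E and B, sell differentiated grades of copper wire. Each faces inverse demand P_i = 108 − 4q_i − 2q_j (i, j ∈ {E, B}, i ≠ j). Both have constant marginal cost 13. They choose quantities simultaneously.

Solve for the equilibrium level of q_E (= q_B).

9.5

Firm E's profit: π = q_E(108 − 4q_E − 2q_B) − 13q_E.
∂π/∂q_E = 95 − 8q_E − 2q_B = 0 ⇒ q_E = 11.875 − 0.25q_B.
By symmetry q_B = q_E; substituting into the reaction function, 1.25q_E = 11.875 and q_E = 9.5.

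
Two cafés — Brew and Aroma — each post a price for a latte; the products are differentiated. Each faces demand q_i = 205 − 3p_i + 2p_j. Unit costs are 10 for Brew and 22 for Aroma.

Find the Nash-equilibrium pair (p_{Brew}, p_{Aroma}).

61, 65.5

Brew's profit: π = (p_{Brew} − 10)(205 − 3p_{Brew} + 2p_{Aroma}).
∂π/∂p_{Brew} = 235 − 6p_{Brew} + 2p_{Aroma} = 0 ⇒ p_{Brew} = 235/6 + (1/3)p_{Aroma}.
Similarly p_{Aroma} = 271/6 + (1/3)p_{Brew}.
Solving the two reaction functions simultaneously: (1 − (1/3)(1/3))p_{Brew} = 235/6 + (1/3)·(271/6), so (8/9)p_{Brew} = 488/9 and p_{Brew} = 61.
Then p_{Aroma} = 271/6 + (1/3)·61 = 65.5.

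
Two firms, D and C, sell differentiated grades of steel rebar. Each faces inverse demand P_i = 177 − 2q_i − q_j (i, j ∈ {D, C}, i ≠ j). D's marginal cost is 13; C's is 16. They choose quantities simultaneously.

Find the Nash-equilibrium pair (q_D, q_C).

33, 32

Firm D's profit: π = q_D(177 − 2q_D − q_C) − 13q_D.
∂π/∂q_D = 164 − 4q_D − q_C = 0 ⇒ q_D = 41 − 0.25q_C.
Similarly q_C = 40.25 − 0.25q_D.
Substituting the second reaction function into the first: q_D = 41 − 0.25(40.25 − 0.25q_D), which gives 0.9375q_D = 30.9375 ⇒ q_D = 33.
Then q_C = 40.25 − 0.25·33 = 32.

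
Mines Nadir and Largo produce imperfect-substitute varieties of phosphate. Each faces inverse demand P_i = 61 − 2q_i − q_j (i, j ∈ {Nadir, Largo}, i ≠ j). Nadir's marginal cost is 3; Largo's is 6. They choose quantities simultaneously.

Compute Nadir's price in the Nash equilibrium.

Mine Nadir's profit: π = q_{Nadir}(61 − 2q_{Nadir} − q_{Largo}) − 3q_{Nadir}.
∂π/∂q_{Nadir} = 58 − 4q_{Nadir} − q_{Largo} = 0 ⇒ q_{Nadir} = 14.5 − 0.25q_{Largo}.
Similarly q_{Largo} = 13.75 − 0.25q_{Nadir}.
Plugging q_{Largo} into Nadir's best response: q_{Nadir} = 14.5 − 0.25(13.75 − 0.25q_{Nadir}) ⇒ 0.9375q_{Nadir} = 11.0625, so q_{Nadir} = 11.8.
Then q_{Largo} = 13.75 − 0.25·11.8 = 10.8.
P_{Nadir} = 61 − 2·11.8 − 10.8 = 26.6.

26.6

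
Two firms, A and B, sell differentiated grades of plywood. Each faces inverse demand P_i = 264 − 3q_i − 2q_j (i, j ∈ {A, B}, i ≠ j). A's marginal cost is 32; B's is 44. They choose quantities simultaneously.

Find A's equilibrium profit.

Firm A's profit: π = q_A(264 − 3q_A − 2q_B) − 32q_A.
∂π/∂q_A = 232 − 6q_A − 2q_B = 0 ⇒ q_A = 116/3 − (1/3)q_B.
Similarly q_B = 110/3 − (1/3)q_A.
Solving the two reaction functions simultaneously: (1 − (−1/3)(−1/3))q_A = 116/3 − (1/3)·(110/3), so (8/9)q_A = 238/9 and q_A = 29.75.
Then q_B = 110/3 − (1/3)·29.75 = 26.75.
P_A = 264 − 3·29.75 − 2·26.75 = 121.25.
Profit = (121.25 − 32)·29.75 = 2655.1875.

2655.1875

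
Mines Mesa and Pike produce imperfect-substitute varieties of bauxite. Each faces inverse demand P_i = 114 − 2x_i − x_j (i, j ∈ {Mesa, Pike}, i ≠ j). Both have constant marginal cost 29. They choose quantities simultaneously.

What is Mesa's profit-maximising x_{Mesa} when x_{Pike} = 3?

20.5

Mine Mesa's profit: π = x_{Mesa}(114 − 2x_{Mesa} − x_{Pike}) − 29x_{Mesa}.
∂π/∂x_{Mesa} = 85 − 4x_{Mesa} − x_{Pike} = 0 ⇒ x_{Mesa} = 21.25 − 0.25x_{Pike}.
At x_{Pike} = 3: x_{Mesa} = 21.25 − 0.25·3 = 20.5.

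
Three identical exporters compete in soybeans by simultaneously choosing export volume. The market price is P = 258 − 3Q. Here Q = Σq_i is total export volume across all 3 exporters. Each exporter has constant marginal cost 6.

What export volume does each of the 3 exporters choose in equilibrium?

21

A representative exporter's profit is π_i = q_i(258 − 3Q) − 6q_i, with Q = q_i + Σ_{j≠i} q_j.
First-order condition: 252 − 6q_i − 3Σ_{j≠i} q_j = 0.
With identical exporters, set every q_j = q: then 252 − 6q − 6q = 0, i.e. q = 252/12 = 21.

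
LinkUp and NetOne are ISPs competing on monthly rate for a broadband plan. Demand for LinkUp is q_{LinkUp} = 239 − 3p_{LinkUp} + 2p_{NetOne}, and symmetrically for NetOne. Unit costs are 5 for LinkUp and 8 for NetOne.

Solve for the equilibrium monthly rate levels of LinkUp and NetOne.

64.0625, 65.1875

LinkUp's profit: π = (p_{LinkUp} − 5)(239 − 3p_{LinkUp} + 2p_{NetOne}).
∂π/∂p_{LinkUp} = 254 − 6p_{LinkUp} + 2p_{NetOne} = 0 ⇒ p_{LinkUp} = 127/3 + (1/3)p_{NetOne}.
Similarly p_{NetOne} = 263/6 + (1/3)p_{LinkUp}.
Substituting the second reaction function into the first: p_{LinkUp} = 127/3 + (1/3)(263/6 + (1/3)p_{LinkUp}), which gives (8/9)p_{LinkUp} = 1025/18 ⇒ p_{LinkUp} = 64.0625.
Then p_{NetOne} = 263/6 + (1/3)·64.0625 = 65.1875.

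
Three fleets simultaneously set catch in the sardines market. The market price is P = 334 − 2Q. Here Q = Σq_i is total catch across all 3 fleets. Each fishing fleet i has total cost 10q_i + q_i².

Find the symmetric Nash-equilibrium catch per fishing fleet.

32.4

A representative fishing fleet's profit is π_i = q_i(334 − 2Q) − 10q_i − q_i², with Q = q_i + Σ_{j≠i} q_j.
First-order condition: 324 − 6q_i − 2Σ_{j≠i} q_j = 0.
Imposing symmetry (q_j = q for all j) turns Σ_{j≠i} q_j into 2q, so 324 = 10q and q = 32.4.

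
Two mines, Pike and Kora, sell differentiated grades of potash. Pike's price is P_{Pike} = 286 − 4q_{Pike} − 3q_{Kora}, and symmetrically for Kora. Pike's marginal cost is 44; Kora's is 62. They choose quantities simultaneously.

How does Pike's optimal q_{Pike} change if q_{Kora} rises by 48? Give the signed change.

-18

Mine Pike's profit: π = q_{Pike}(286 − 4q_{Pike} − 3q_{Kora}) − 44q_{Pike}.
∂π/∂q_{Pike} = 242 − 8q_{Pike} − 3q_{Kora} = 0 ⇒ q_{Pike} = 30.25 − 0.375q_{Kora}.
The reaction-function slope is −0.375, so a 48-unit rise in q_{Kora} moves q_{Pike} by −0.375 × 48 = −18. Pike's best response falls — the actions are strategic substitutes.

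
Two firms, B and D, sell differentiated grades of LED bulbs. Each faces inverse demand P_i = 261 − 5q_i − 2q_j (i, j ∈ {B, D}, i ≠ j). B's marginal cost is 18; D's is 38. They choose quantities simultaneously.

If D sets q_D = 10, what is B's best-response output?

Firm B's profit: π = q_B(261 − 5q_B − 2q_D) − 18q_B.
∂π/∂q_B = 243 − 10q_B − 2q_D = 0 ⇒ q_B = 24.3 − 0.2q_D.
At q_D = 10: q_B = 24.3 − 0.2·10 = 22.3.

22.3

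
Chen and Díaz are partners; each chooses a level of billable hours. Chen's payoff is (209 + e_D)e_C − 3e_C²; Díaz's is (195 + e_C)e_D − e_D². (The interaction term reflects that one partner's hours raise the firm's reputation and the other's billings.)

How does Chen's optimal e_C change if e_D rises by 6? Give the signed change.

1

Expanding Chen's payoff: 209e_C + e_De_C − 3e_C².
∂π/∂e_C = 209 + e_D − 6e_C = 0, so e_C = 209/6 + (1/6)e_D.
The reaction-function slope is 1/6, so a 6-unit rise in e_D moves e_C by 1/6 × 6 = 1. Chen's best response rises — the actions are strategic complements.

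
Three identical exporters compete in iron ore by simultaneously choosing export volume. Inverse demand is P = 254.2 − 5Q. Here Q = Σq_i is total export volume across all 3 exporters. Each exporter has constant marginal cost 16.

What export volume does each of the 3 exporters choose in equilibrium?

A representative exporter's profit is π_i = q_i(254.2 − 5Q) − 16q_i, with Q = q_i + Σ_{j≠i} q_j.
First-order condition: 238.2 − 10q_i − 5Σ_{j≠i} q_j = 0.
With identical exporters, set every q_j = q: then 238.2 − 10q − 10q = 0, i.e. q = 238.2/20 = 11.91.

11.91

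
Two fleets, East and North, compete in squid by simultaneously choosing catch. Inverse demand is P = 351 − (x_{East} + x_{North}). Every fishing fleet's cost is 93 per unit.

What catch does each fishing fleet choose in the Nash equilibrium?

86

Fishing fleet East's profit: π = x_{East}(351 − (x_{East} + x_{North})) − 93x_{East}.
∂π/∂x_{East} = 258 − 2x_{East} − x_{North} = 0, so x_{East} = 129 − 0.5x_{North}.
By symmetry x_{North} = x_{East}; substituting into the reaction function, 1.5x_{East} = 129 and x_{East} = 86.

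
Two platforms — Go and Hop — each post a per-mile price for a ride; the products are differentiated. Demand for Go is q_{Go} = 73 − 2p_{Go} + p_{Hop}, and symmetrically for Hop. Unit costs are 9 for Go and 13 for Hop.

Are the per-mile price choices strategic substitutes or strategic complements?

strategic complements

Go's profit: π = (p_{Go} − 9)(73 − 2p_{Go} + p_{Hop}).
∂π/∂p_{Go} = 91 − 4p_{Go} + p_{Hop} = 0 ⇒ p_{Go} = 22.75 + 0.25p_{Hop}.
The best-response slope dp_{Go}/dp_{Hop} = 0.25 > 0: the reaction function is upward-sloping, so the choices are strategic complements.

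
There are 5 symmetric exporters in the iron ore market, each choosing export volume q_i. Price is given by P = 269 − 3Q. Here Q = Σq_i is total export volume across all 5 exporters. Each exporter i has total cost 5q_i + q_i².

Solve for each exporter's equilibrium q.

13.2

A representative exporter's profit is π_i = q_i(269 − 3Q) − 5q_i − q_i², with Q = q_i + Σ_{j≠i} q_j.
First-order condition: 264 − 8q_i − 3Σ_{j≠i} q_j = 0.
In a symmetric equilibrium every exporter chooses the same q, so Σ_{j≠i} q_j = 4q. The condition becomes 264 − 20q = 0, giving q = 264/20 = 13.2.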